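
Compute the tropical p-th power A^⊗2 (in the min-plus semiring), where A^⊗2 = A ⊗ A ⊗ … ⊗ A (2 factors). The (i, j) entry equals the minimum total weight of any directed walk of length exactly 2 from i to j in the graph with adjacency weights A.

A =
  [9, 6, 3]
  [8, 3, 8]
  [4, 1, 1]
A^⊗2 =
  [7, 4, 4]
  [11, 6, 9]
  [5, 2, 2]

Each entry (A^⊗2)_ij equals the minimum over all length-2 walks i = v_0 → v_1 → … → v_2 = j of Σ_t A[v_t][v_{t+1}]. For example, for (i, j) = (0, 2) we minimise over 3 possible intermediate vertex sequences; the minimum is 4, attained along the walk 0 → 2 → 2.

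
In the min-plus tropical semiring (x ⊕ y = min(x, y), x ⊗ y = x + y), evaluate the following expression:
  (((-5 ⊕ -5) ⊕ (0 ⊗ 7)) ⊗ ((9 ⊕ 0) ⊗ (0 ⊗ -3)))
(((-5 ⊕ -5) ⊕ (0 ⊗ 7)) ⊗ ((9 ⊕ 0) ⊗ (0 ⊗ -3))) = -8

Expand innermost to outermost. Recall ⊕ takes the minimum of its arguments and ⊗ takes their sum. Working out the expression (((-5 ⊕ -5) ⊕ (0 ⊗ 7)) ⊗ ((9 ⊕ 0) ⊗ (0 ⊗ -3))) gives -8.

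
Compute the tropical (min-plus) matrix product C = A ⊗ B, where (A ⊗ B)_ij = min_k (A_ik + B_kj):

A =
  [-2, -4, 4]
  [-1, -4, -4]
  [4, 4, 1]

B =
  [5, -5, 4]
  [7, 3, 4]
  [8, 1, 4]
A ⊗ B =
  [3, -7, 0]
  [3, -6, 0]
  [9, -1, 5]

Apply the min-plus product entry-by-entry:
  C[0][0] = min over k of (A[0][0] + B[0][0] = -2 + 5 = 3, A[0][1] + B[1][0] = -4 + 7 = 3, A[0][2] + B[2][0] = 4 + 8 = 12) = 3 (attained at k = 0)
  C[0][1] = min over k of (A[0][0] + B[0][1] = -2 + -5 = -7, A[0][1] + B[1][1] = -4 + 3 = -1, A[0][2] + B[2][1] = 4 + 1 = 5) = -7 (attained at k = 0)
  C[0][2] = min over k of (A[0][0] + B[0][2] = -2 + 4 = 2, A[0][1] + B[1][2] = -4 + 4 = 0, A[0][2] + B[2][2] = 4 + 4 = 8) = 0 (attained at k = 1)
  C[1][0] = min over k of (A[1][0] + B[0][0] = -1 + 5 = 4, A[1][1] + B[1][0] = -4 + 7 = 3, A[1][2] + B[2][0] = -4 + 8 = 4) = 3 (attained at k = 1)
  C[1][1] = min over k of (A[1][0] + B[0][1] = -1 + -5 = -6, A[1][1] + B[1][1] = -4 + 3 = -1, A[1][2] + B[2][1] = -4 + 1 = -3) = -6 (attained at k = 0)
  C[1][2] = min over k of (A[1][0] + B[0][2] = -1 + 4 = 3, A[1][1] + B[1][2] = -4 + 4 = 0, A[1][2] + B[2][2] = -4 + 4 = 0) = 0 (attained at k = 1)
  C[2][0] = min over k of (A[2][0] + B[0][0] = 4 + 5 = 9, A[2][1] + B[1][0] = 4 + 7 = 11, A[2][2] + B[2][0] = 1 + 8 = 9) = 9 (attained at k = 0)
  C[2][1] = min over k of (A[2][0] + B[0][1] = 4 + -5 = -1, A[2][1] + B[1][1] = 4 + 3 = 7, A[2][2] + B[2][1] = 1 + 1 = 2) = -1 (attained at k = 0)
  C[2][2] = min over k of (A[2][0] + B[0][2] = 4 + 4 = 8, A[2][1] + B[1][2] = 4 + 4 = 8, A[2][2] + B[2][2] = 1 + 4 = 5) = 5 (attained at k = 2)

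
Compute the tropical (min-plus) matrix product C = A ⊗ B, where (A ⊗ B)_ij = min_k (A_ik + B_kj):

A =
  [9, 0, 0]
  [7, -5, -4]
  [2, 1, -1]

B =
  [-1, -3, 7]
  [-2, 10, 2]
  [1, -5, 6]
A ⊗ B =
  [-2, -5, 2]
  [-7, -9, -3]
  [-1, -6, 3]

Apply the min-plus product entry-by-entry:
  C[0][0] = min over k of (A[0][0] + B[0][0] = 9 + -1 = 8, A[0][1] + B[1][0] = 0 + -2 = -2, A[0][2] + B[2][0] = 0 + 1 = 1) = -2 (attained at k = 1)
  C[0][1] = min over k of (A[0][0] + B[0][1] = 9 + -3 = 6, A[0][1] + B[1][1] = 0 + 10 = 10, A[0][2] + B[2][1] = 0 + -5 = -5) = -5 (attained at k = 2)
  C[0][2] = min over k of (A[0][0] + B[0][2] = 9 + 7 = 16, A[0][1] + B[1][2] = 0 + 2 = 2, A[0][2] + B[2][2] = 0 + 6 = 6) = 2 (attained at k = 1)
  C[1][0] = min over k of (A[1][0] + B[0][0] = 7 + -1 = 6, A[1][1] + B[1][0] = -5 + -2 = -7, A[1][2] + B[2][0] = -4 + 1 = -3) = -7 (attained at k = 1)
  C[1][1] = min over k of (A[1][0] + B[0][1] = 7 + -3 = 4, A[1][1] + B[1][1] = -5 + 10 = 5, A[1][2] + B[2][1] = -4 + -5 = -9) = -9 (attained at k = 2)
  C[1][2] = min over k of (A[1][0] + B[0][2] = 7 + 7 = 14, A[1][1] + B[1][2] = -5 + 2 = -3, A[1][2] + B[2][2] = -4 + 6 = 2) = -3 (attained at k = 1)
  C[2][0] = min over k of (A[2][0] + B[0][0] = 2 + -1 = 1, A[2][1] + B[1][0] = 1 + -2 = -1, A[2][2] + B[2][0] = -1 + 1 = 0) = -1 (attained at k = 1)
  C[2][1] = min over k of (A[2][0] + B[0][1] = 2 + -3 = -1, A[2][1] + B[1][1] = 1 + 10 = 11, A[2][2] + B[2][1] = -1 + -5 = -6) = -6 (attained at k = 2)
  C[2][2] = min over k of (A[2][0] + B[0][2] = 2 + 7 = 9, A[2][1] + B[1][2] = 1 + 2 = 3, A[2][2] + B[2][2] = -1 + 6 = 5) = 3 (attained at k = 1)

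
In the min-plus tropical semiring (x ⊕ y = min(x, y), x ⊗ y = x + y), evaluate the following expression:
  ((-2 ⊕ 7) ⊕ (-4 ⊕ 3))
((-2 ⊕ 7) ⊕ (-4 ⊕ 3)) = -4

Expand innermost to outermost. Recall ⊕ takes the minimum of its arguments and ⊗ takes their sum. Working out the expression ((-2 ⊕ 7) ⊕ (-4 ⊕ 3)) gives -4.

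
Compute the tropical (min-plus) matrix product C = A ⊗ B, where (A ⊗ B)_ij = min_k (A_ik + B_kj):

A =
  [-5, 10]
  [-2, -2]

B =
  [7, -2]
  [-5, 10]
A ⊗ B =
  [2, -7]
  [-7, -4]

Apply the min-plus product entry-by-entry:
  C[0][0] = min over k of (A[0][0] + B[0][0] = -5 + 7 = 2, A[0][1] + B[1][0] = 10 + -5 = 5) = 2 (attained at k = 0)
  C[0][1] = min over k of (A[0][0] + B[0][1] = -5 + -2 = -7, A[0][1] + B[1][1] = 10 + 10 = 20) = -7 (attained at k = 0)
  C[1][0] = min over k of (A[1][0] + B[0][0] = -2 + 7 = 5, A[1][1] + B[1][0] = -2 + -5 = -7) = -7 (attained at k = 1)
  C[1][1] = min over k of (A[1][0] + B[0][1] = -2 + -2 = -4, A[1][1] + B[1][1] = -2 + 10 = 8) = -4 (attained at k = 0)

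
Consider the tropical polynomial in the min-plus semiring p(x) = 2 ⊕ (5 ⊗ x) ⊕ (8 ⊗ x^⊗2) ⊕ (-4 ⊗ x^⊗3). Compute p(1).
p(1) = -1

A tropical monomial a ⊗ x^⊗i evaluates to a + i · x. Evaluating each term at x = 1:
  Term 0 contributes 2 + 0 · 1 = 2
  Term 1 contributes 5 + 1 · 1 = 6
  Term 2 contributes 8 + 2 · 1 = 10
  Term 3 contributes -4 + 3 · 1 = -1
p(1) = ⊕ of these = min[2, 6, 10, -1] = -1.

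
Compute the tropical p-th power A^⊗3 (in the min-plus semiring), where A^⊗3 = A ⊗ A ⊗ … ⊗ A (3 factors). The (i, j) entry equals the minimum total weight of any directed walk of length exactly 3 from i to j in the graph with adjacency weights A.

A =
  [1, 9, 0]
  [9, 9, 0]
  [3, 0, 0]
A^⊗3 =
  [3, 0, 0]
  [3, 0, 0]
  [3, 0, 0]

Each entry (A^⊗3)_ij equals the minimum over all length-3 walks i = v_0 → v_1 → … → v_3 = j of Σ_t A[v_t][v_{t+1}]. For example, for (i, j) = (0, 2) we minimise over 9 possible intermediate vertex sequences; the minimum is 0, attained along the walk 0 → 2 → 1 → 2.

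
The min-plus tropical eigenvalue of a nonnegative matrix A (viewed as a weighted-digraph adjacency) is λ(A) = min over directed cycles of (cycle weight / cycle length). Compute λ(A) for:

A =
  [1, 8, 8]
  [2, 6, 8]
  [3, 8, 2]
λ(A) = 1

Enumerate directed cycles and compute their means (weight / length). Sample:
  cycle 0 → 0: weight = 1, length = 1, mean = 1/1 ≈ 1.000
  cycle 1 → 1: weight = 6, length = 1, mean = 6/1 ≈ 6.000
  cycle 2 → 2: weight = 2, length = 1, mean = 2/1 ≈ 2.000
  cycle 0 → 1 → 0: weight = 10, length = 2, mean = 10/2 ≈ 5.000
  cycle 0 → 2 → 0: weight = 11, length = 2, mean = 11/2 ≈ 5.500
  cycle 1 → 0 → 1: weight = 10, length = 2, mean = 10/2 ≈ 5.000
Minimum mean = 1.000, attained e.g. along the cycle 0 → 0 with weight 1 and length 1. So λ(A) = 1/1 = 1.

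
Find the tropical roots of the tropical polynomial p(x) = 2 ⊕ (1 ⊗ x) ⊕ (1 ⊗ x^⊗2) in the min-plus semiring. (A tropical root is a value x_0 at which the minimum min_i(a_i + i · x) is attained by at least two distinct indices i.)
Roots: {0, 1}

Each tropical root is a break point of the lower envelope of the lines y = a_i + i · x (there are 3 lines, with slopes 0, 1, ..., 2). Only the lines that attain the minimum somewhere contribute to roots; other lines are dominated. Here the surviving (envelope) indices are i = 2, i = 1, i = 0.
Intersections between consecutive envelope lines give the roots: for adjacent envelope indices i < j the intersection is x = (a_i − a_j) / (j − i). Reading off the sorted break points: {0, 1}.
Verification: at each break x_0, at least two indices attain the minimum of min_i(a_i + i · x_0).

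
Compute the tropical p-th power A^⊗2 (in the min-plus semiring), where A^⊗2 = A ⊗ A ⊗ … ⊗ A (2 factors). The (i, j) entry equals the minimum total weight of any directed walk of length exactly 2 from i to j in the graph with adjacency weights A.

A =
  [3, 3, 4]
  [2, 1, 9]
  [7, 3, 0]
A^⊗2 =
  [5, 4, 4]
  [3, 2, 6]
  [5, 3, 0]

Each entry (A^⊗2)_ij equals the minimum over all length-2 walks i = v_0 → v_1 → … → v_2 = j of Σ_t A[v_t][v_{t+1}]. For example, for (i, j) = (0, 2) we minimise over 3 possible intermediate vertex sequences; the minimum is 4, attained along the walk 0 → 2 → 2.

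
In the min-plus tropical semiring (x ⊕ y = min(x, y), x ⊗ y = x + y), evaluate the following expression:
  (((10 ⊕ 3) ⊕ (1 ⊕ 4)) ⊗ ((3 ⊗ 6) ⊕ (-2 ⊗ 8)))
(((10 ⊕ 3) ⊕ (1 ⊕ 4)) ⊗ ((3 ⊗ 6) ⊕ (-2 ⊗ 8))) = 7

Expand innermost to outermost. Recall ⊕ takes the minimum of its arguments and ⊗ takes their sum. Working out the expression (((10 ⊕ 3) ⊕ (1 ⊕ 4)) ⊗ ((3 ⊗ 6) ⊕ (-2 ⊗ 8))) gives 7.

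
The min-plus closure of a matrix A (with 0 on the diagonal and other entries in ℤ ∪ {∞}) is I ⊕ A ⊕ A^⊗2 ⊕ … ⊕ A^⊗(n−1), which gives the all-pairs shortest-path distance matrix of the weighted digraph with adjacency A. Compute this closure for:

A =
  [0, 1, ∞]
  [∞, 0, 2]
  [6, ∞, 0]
Closure =
  [0, 1, 3]
  [8, 0, 2]
  [6, 7, 0]

This is the Floyd-Warshall all-pairs shortest-path computation. For each intermediate vertex k = 0, 1, …, 2, update dist[i][j] ← min(dist[i][j], dist[i][k] + dist[k][j]). The final matrix gives, for each (i, j), the minimum total weight of any directed path from i to j (possibly empty when i = j).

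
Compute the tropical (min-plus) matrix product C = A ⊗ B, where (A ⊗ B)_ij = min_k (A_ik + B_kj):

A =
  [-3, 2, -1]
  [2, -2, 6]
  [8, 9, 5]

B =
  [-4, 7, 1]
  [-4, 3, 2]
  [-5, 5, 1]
A ⊗ B =
  [-7, 4, -2]
  [-6, 1, 0]
  [0, 10, 6]

Apply the min-plus product entry-by-entry:
  C[0][0] = min over k of (A[0][0] + B[0][0] = -3 + -4 = -7, A[0][1] + B[1][0] = 2 + -4 = -2, A[0][2] + B[2][0] = -1 + -5 = -6) = -7 (attained at k = 0)
  C[0][1] = min over k of (A[0][0] + B[0][1] = -3 + 7 = 4, A[0][1] + B[1][1] = 2 + 3 = 5, A[0][2] + B[2][1] = -1 + 5 = 4) = 4 (attained at k = 0)
  C[0][2] = min over k of (A[0][0] + B[0][2] = -3 + 1 = -2, A[0][1] + B[1][2] = 2 + 2 = 4, A[0][2] + B[2][2] = -1 + 1 = 0) = -2 (attained at k = 0)
  C[1][0] = min over k of (A[1][0] + B[0][0] = 2 + -4 = -2, A[1][1] + B[1][0] = -2 + -4 = -6, A[1][2] + B[2][0] = 6 + -5 = 1) = -6 (attained at k = 1)
  C[1][1] = min over k of (A[1][0] + B[0][1] = 2 + 7 = 9, A[1][1] + B[1][1] = -2 + 3 = 1, A[1][2] + B[2][1] = 6 + 5 = 11) = 1 (attained at k = 1)
  C[1][2] = min over k of (A[1][0] + B[0][2] = 2 + 1 = 3, A[1][1] + B[1][2] = -2 + 2 = 0, A[1][2] + B[2][2] = 6 + 1 = 7) = 0 (attained at k = 1)
  C[2][0] = min over k of (A[2][0] + B[0][0] = 8 + -4 = 4, A[2][1] + B[1][0] = 9 + -4 = 5, A[2][2] + B[2][0] = 5 + -5 = 0) = 0 (attained at k = 2)
  C[2][1] = min over k of (A[2][0] + B[0][1] = 8 + 7 = 15, A[2][1] + B[1][1] = 9 + 3 = 12, A[2][2] + B[2][1] = 5 + 5 = 10) = 10 (attained at k = 2)
  C[2][2] = min over k of (A[2][0] + B[0][2] = 8 + 1 = 9, A[2][1] + B[1][2] = 9 + 2 = 11, A[2][2] + B[2][2] = 5 + 1 = 6) = 6 (attained at k = 2)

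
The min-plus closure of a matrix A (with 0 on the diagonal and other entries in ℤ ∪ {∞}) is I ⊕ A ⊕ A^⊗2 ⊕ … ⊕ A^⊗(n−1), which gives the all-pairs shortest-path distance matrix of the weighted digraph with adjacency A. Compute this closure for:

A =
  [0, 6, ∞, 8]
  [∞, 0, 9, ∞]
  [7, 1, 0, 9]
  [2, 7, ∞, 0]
Closure =
  [0, 6, 15, 8]
  [16, 0, 9, 18]
  [7, 1, 0, 9]
  [2, 7, 16, 0]

This is the Floyd-Warshall all-pairs shortest-path computation. For each intermediate vertex k = 0, 1, …, 3, update dist[i][j] ← min(dist[i][j], dist[i][k] + dist[k][j]). The final matrix gives, for each (i, j), the minimum total weight of any directed path from i to j (possibly empty when i = j).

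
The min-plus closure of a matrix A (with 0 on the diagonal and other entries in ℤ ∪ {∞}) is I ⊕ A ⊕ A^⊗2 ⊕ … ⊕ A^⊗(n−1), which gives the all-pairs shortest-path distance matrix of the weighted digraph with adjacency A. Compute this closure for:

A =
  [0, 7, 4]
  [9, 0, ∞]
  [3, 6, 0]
Closure =
  [0, 7, 4]
  [9, 0, 13]
  [3, 6, 0]

This is the Floyd-Warshall all-pairs shortest-path computation. For each intermediate vertex k = 0, 1, …, 2, update dist[i][j] ← min(dist[i][j], dist[i][k] + dist[k][j]). The final matrix gives, for each (i, j), the minimum total weight of any directed path from i to j (possibly empty when i = j).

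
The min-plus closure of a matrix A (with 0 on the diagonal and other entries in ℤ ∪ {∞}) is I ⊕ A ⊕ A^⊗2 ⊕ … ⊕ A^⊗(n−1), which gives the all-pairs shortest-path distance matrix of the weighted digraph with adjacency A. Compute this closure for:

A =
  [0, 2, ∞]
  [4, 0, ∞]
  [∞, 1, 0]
Closure =
  [0, 2, ∞]
  [4, 0, ∞]
  [5, 1, 0]

This is the Floyd-Warshall all-pairs shortest-path computation. For each intermediate vertex k = 0, 1, …, 2, update dist[i][j] ← min(dist[i][j], dist[i][k] + dist[k][j]). The final matrix gives, for each (i, j), the minimum total weight of any directed path from i to j (possibly empty when i = j).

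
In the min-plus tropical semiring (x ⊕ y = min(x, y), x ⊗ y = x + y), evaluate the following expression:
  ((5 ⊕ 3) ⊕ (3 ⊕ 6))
((5 ⊕ 3) ⊕ (3 ⊕ 6)) = 3

Expand innermost to outermost. Recall ⊕ takes the minimum of its arguments and ⊗ takes their sum. Working out the expression ((5 ⊕ 3) ⊕ (3 ⊕ 6)) gives 3.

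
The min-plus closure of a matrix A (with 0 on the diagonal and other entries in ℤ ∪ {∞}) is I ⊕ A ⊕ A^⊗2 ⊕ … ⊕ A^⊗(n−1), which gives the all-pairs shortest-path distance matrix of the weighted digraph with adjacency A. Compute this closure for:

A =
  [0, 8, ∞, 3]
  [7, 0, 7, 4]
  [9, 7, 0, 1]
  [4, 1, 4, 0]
Closure =
  [0, 4, 7, 3]
  [7, 0, 7, 4]
  [5, 2, 0, 1]
  [4, 1, 4, 0]

This is the Floyd-Warshall all-pairs shortest-path computation. For each intermediate vertex k = 0, 1, …, 3, update dist[i][j] ← min(dist[i][j], dist[i][k] + dist[k][j]). The final matrix gives, for each (i, j), the minimum total weight of any directed path from i to j (possibly empty when i = j).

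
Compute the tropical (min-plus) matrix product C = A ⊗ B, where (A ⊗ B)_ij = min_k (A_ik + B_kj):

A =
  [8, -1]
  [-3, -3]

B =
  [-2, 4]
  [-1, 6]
A ⊗ B =
  [-2, 5]
  [-5, 1]

Apply the min-plus product entry-by-entry:
  C[0][0] = min over k of (A[0][0] + B[0][0] = 8 + -2 = 6, A[0][1] + B[1][0] = -1 + -1 = -2) = -2 (attained at k = 1)
  C[0][1] = min over k of (A[0][0] + B[0][1] = 8 + 4 = 12, A[0][1] + B[1][1] = -1 + 6 = 5) = 5 (attained at k = 1)
  C[1][0] = min over k of (A[1][0] + B[0][0] = -3 + -2 = -5, A[1][1] + B[1][0] = -3 + -1 = -4) = -5 (attained at k = 0)
  C[1][1] = min over k of (A[1][0] + B[0][1] = -3 + 4 = 1, A[1][1] + B[1][1] = -3 + 6 = 3) = 1 (attained at k = 0)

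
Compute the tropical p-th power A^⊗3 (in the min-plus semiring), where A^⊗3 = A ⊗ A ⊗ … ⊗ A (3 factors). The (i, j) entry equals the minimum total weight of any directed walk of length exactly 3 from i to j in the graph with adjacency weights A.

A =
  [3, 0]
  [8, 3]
A^⊗3 =
  [9, 6]
  [14, 9]

Each entry (A^⊗3)_ij equals the minimum over all length-3 walks i = v_0 → v_1 → … → v_3 = j of Σ_t A[v_t][v_{t+1}]. For example, for (i, j) = (0, 1) we minimise over 4 possible intermediate vertex sequences; the minimum is 6, attained along the walk 0 → 0 → 0 → 1.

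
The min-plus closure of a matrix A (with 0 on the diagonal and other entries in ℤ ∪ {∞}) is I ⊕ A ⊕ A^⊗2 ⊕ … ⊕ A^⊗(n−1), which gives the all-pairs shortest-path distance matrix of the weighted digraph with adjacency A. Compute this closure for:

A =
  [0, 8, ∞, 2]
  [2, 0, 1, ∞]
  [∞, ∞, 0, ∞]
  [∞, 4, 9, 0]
Closure =
  [0, 6, 7, 2]
  [2, 0, 1, 4]
  [∞, ∞, 0, ∞]
  [6, 4, 5, 0]

This is the Floyd-Warshall all-pairs shortest-path computation. For each intermediate vertex k = 0, 1, …, 3, update dist[i][j] ← min(dist[i][j], dist[i][k] + dist[k][j]). The final matrix gives, for each (i, j), the minimum total weight of any directed path from i to j (possibly empty when i = j).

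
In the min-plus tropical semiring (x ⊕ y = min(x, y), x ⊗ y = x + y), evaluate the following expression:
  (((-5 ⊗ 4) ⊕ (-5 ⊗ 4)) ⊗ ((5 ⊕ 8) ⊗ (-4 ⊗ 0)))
(((-5 ⊗ 4) ⊕ (-5 ⊗ 4)) ⊗ ((5 ⊕ 8) ⊗ (-4 ⊗ 0))) = 0

Expand innermost to outermost. Recall ⊕ takes the minimum of its arguments and ⊗ takes their sum. Working out the expression (((-5 ⊗ 4) ⊕ (-5 ⊗ 4)) ⊗ ((5 ⊕ 8) ⊗ (-4 ⊗ 0))) gives 0.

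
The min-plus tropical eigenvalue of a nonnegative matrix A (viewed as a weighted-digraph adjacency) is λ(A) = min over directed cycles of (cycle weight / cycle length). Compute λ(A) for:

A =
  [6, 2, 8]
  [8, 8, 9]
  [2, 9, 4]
λ(A) = 4

Enumerate directed cycles and compute their means (weight / length). Sample:
  cycle 0 → 0: weight = 6, length = 1, mean = 6/1 ≈ 6.000
  cycle 1 → 1: weight = 8, length = 1, mean = 8/1 ≈ 8.000
  cycle 2 → 2: weight = 4, length = 1, mean = 4/1 ≈ 4.000
  cycle 0 → 1 → 0: weight = 10, length = 2, mean = 10/2 ≈ 5.000
  cycle 0 → 2 → 0: weight = 10, length = 2, mean = 10/2 ≈ 5.000
  cycle 1 → 0 → 1: weight = 10, length = 2, mean = 10/2 ≈ 5.000
Minimum mean = 4.000, attained e.g. along the cycle 2 → 2 with weight 4 and length 1. So λ(A) = 4/1 = 4.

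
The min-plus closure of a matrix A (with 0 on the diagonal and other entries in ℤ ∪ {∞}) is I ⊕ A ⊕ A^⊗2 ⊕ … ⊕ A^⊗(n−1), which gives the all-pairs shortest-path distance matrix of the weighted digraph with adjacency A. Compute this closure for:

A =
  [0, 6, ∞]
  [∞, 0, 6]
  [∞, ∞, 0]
Closure =
  [0, 6, 12]
  [∞, 0, 6]
  [∞, ∞, 0]

This is the Floyd-Warshall all-pairs shortest-path computation. For each intermediate vertex k = 0, 1, …, 2, update dist[i][j] ← min(dist[i][j], dist[i][k] + dist[k][j]). The final matrix gives, for each (i, j), the minimum total weight of any directed path from i to j (possibly empty when i = j).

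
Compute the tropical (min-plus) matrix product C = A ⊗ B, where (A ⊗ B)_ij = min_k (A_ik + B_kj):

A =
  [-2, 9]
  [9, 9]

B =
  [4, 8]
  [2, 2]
A ⊗ B =
  [2, 6]
  [11, 11]

Apply the min-plus product entry-by-entry:
  C[0][0] = min over k of (A[0][0] + B[0][0] = -2 + 4 = 2, A[0][1] + B[1][0] = 9 + 2 = 11) = 2 (attained at k = 0)
  C[0][1] = min over k of (A[0][0] + B[0][1] = -2 + 8 = 6, A[0][1] + B[1][1] = 9 + 2 = 11) = 6 (attained at k = 0)
  C[1][0] = min over k of (A[1][0] + B[0][0] = 9 + 4 = 13, A[1][1] + B[1][0] = 9 + 2 = 11) = 11 (attained at k = 1)
  C[1][1] = min over k of (A[1][0] + B[0][1] = 9 + 8 = 17, A[1][1] + B[1][1] = 9 + 2 = 11) = 11 (attained at k = 1)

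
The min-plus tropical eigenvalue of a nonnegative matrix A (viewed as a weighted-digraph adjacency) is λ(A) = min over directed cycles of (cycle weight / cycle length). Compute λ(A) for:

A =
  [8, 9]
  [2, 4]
λ(A) = 4

Enumerate directed cycles and compute their means (weight / length). Sample:
  cycle 0 → 0: weight = 8, length = 1, mean = 8/1 ≈ 8.000
  cycle 1 → 1: weight = 4, length = 1, mean = 4/1 ≈ 4.000
  cycle 0 → 1 → 0: weight = 11, length = 2, mean = 11/2 ≈ 5.500
  cycle 1 → 0 → 1: weight = 11, length = 2, mean = 11/2 ≈ 5.500
Minimum mean = 4.000, attained e.g. along the cycle 1 → 1 with weight 4 and length 1. So λ(A) = 4/1 = 4.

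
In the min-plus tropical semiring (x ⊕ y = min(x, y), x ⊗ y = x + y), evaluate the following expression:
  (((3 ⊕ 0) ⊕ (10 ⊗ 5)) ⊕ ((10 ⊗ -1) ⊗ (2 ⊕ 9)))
(((3 ⊕ 0) ⊕ (10 ⊗ 5)) ⊕ ((10 ⊗ -1) ⊗ (2 ⊕ 9))) = 0

Expand innermost to outermost. Recall ⊕ takes the minimum of its arguments and ⊗ takes their sum. Working out the expression (((3 ⊕ 0) ⊕ (10 ⊗ 5)) ⊕ ((10 ⊗ -1) ⊗ (2 ⊕ 9))) gives 0.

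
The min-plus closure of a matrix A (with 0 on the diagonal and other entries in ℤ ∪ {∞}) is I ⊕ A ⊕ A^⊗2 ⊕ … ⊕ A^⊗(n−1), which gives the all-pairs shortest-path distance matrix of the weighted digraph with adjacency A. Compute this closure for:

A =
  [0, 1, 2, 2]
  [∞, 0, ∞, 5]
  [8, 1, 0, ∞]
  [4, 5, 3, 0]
Closure =
  [0, 1, 2, 2]
  [9, 0, 8, 5]
  [8, 1, 0, 6]
  [4, 4, 3, 0]

This is the Floyd-Warshall all-pairs shortest-path computation. For each intermediate vertex k = 0, 1, …, 3, update dist[i][j] ← min(dist[i][j], dist[i][k] + dist[k][j]). The final matrix gives, for each (i, j), the minimum total weight of any directed path from i to j (possibly empty when i = j).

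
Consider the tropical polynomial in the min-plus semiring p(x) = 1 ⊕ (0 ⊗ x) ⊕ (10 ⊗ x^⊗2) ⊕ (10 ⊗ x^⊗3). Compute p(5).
p(5) = 1

A tropical monomial a ⊗ x^⊗i evaluates to a + i · x. Evaluating each term at x = 5:
  Term 0 contributes 1 + 0 · 5 = 1
  Term 1 contributes 0 + 1 · 5 = 5
  Term 2 contributes 10 + 2 · 5 = 20
  Term 3 contributes 10 + 3 · 5 = 25
p(5) = ⊕ of these = min[1, 5, 20, 25] = 1.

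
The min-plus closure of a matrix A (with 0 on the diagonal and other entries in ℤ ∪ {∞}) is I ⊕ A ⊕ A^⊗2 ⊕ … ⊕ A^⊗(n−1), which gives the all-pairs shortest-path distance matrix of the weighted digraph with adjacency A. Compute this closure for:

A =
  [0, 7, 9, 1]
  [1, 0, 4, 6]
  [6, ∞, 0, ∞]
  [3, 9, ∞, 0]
Closure =
  [0, 7, 9, 1]
  [1, 0, 4, 2]
  [6, 13, 0, 7]
  [3, 9, 12, 0]

This is the Floyd-Warshall all-pairs shortest-path computation. For each intermediate vertex k = 0, 1, …, 3, update dist[i][j] ← min(dist[i][j], dist[i][k] + dist[k][j]). The final matrix gives, for each (i, j), the minimum total weight of any directed path from i to j (possibly empty when i = j).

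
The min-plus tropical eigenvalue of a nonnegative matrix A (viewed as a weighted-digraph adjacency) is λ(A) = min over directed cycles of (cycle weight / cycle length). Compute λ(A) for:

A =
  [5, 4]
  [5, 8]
λ(A) = 9/2

Enumerate directed cycles and compute their means (weight / length). Sample:
  cycle 0 → 0: weight = 5, length = 1, mean = 5/1 ≈ 5.000
  cycle 1 → 1: weight = 8, length = 1, mean = 8/1 ≈ 8.000
  cycle 0 → 1 → 0: weight = 9, length = 2, mean = 9/2 ≈ 4.500
  cycle 1 → 0 → 1: weight = 9, length = 2, mean = 9/2 ≈ 4.500
Minimum mean = 4.500, attained e.g. along the cycle 0 → 1 → 0 with weight 9 and length 2. So λ(A) = 9/2 = 9/2.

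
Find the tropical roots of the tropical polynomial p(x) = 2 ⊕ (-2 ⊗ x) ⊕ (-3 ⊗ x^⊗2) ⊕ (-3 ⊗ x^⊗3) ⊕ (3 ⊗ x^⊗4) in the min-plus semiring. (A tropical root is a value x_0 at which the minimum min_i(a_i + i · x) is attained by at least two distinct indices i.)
Roots: {-6, 0, 1, 4}

Each tropical root is a break point of the lower envelope of the lines y = a_i + i · x (there are 5 lines, with slopes 0, 1, ..., 4). Only the lines that attain the minimum somewhere contribute to roots; other lines are dominated. Here the surviving (envelope) indices are i = 4, i = 3, i = 2, i = 1, i = 0.
Intersections between consecutive envelope lines give the roots: for adjacent envelope indices i < j the intersection is x = (a_i − a_j) / (j − i). Reading off the sorted break points: {-6, 0, 1, 4}.
Verification: at each break x_0, at least two indices attain the minimum of min_i(a_i + i · x_0).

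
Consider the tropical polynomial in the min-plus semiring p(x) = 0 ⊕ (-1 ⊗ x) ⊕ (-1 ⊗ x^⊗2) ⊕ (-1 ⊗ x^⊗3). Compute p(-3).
p(-3) = -10

A tropical monomial a ⊗ x^⊗i evaluates to a + i · x. Evaluating each term at x = -3:
  Term 0 contributes 0 + 0 · -3 = 0
  Term 1 contributes -1 + 1 · -3 = -4
  Term 2 contributes -1 + 2 · -3 = -7
  Term 3 contributes -1 + 3 · -3 = -10
p(-3) = ⊕ of these = min[0, -4, -7, -10] = -10.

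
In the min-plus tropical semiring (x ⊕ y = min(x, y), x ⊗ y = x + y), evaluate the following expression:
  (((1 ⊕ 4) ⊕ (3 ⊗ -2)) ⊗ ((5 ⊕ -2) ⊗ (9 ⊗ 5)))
(((1 ⊕ 4) ⊕ (3 ⊗ -2)) ⊗ ((5 ⊕ -2) ⊗ (9 ⊗ 5))) = 13

Expand innermost to outermost. Recall ⊕ takes the minimum of its arguments and ⊗ takes their sum. Working out the expression (((1 ⊕ 4) ⊕ (3 ⊗ -2)) ⊗ ((5 ⊕ -2) ⊗ (9 ⊗ 5))) gives 13.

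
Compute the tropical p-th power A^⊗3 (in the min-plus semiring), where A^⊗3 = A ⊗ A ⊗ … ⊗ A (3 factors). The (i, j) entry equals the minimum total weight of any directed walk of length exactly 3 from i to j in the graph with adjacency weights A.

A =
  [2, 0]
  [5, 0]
A^⊗3 =
  [5, 0]
  [5, 0]

Each entry (A^⊗3)_ij equals the minimum over all length-3 walks i = v_0 → v_1 → … → v_3 = j of Σ_t A[v_t][v_{t+1}]. For example, for (i, j) = (0, 1) we minimise over 4 possible intermediate vertex sequences; the minimum is 0, attained along the walk 0 → 1 → 1 → 1.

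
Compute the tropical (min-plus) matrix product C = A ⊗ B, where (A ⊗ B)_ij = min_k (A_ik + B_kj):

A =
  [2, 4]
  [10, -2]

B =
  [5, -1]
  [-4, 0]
A ⊗ B =
  [0, 1]
  [-6, -2]

Apply the min-plus product entry-by-entry:
  C[0][0] = min over k of (A[0][0] + B[0][0] = 2 + 5 = 7, A[0][1] + B[1][0] = 4 + -4 = 0) = 0 (attained at k = 1)
  C[0][1] = min over k of (A[0][0] + B[0][1] = 2 + -1 = 1, A[0][1] + B[1][1] = 4 + 0 = 4) = 1 (attained at k = 0)
  C[1][0] = min over k of (A[1][0] + B[0][0] = 10 + 5 = 15, A[1][1] + B[1][0] = -2 + -4 = -6) = -6 (attained at k = 1)
  C[1][1] = min over k of (A[1][0] + B[0][1] = 10 + -1 = 9, A[1][1] + B[1][1] = -2 + 0 = -2) = -2 (attained at k = 1)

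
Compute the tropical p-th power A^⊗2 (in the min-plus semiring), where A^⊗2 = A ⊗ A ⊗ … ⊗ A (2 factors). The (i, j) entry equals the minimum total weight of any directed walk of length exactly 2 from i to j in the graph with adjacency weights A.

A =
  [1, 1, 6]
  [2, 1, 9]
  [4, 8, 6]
A^⊗2 =
  [2, 2, 7]
  [3, 2, 8]
  [5, 5, 10]

Each entry (A^⊗2)_ij equals the minimum over all length-2 walks i = v_0 → v_1 → … → v_2 = j of Σ_t A[v_t][v_{t+1}]. For example, for (i, j) = (0, 2) we minimise over 3 possible intermediate vertex sequences; the minimum is 7, attained along the walk 0 → 0 → 2.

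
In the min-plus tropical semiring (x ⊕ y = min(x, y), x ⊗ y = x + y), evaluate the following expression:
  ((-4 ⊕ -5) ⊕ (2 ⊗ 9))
((-4 ⊕ -5) ⊕ (2 ⊗ 9)) = -5

Expand innermost to outermost. Recall ⊕ takes the minimum of its arguments and ⊗ takes their sum. Working out the expression ((-4 ⊕ -5) ⊕ (2 ⊗ 9)) gives -5.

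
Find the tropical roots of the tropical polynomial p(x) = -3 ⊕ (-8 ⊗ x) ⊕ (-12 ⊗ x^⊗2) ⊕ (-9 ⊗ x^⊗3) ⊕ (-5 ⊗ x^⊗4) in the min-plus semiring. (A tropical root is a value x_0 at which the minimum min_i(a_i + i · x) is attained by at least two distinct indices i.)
Roots: {-4, -3, 4, 5}

Each tropical root is a break point of the lower envelope of the lines y = a_i + i · x (there are 5 lines, with slopes 0, 1, ..., 4). Only the lines that attain the minimum somewhere contribute to roots; other lines are dominated. Here the surviving (envelope) indices are i = 4, i = 3, i = 2, i = 1, i = 0.
Intersections between consecutive envelope lines give the roots: for adjacent envelope indices i < j the intersection is x = (a_i − a_j) / (j − i). Reading off the sorted break points: {-4, -3, 4, 5}.
Verification: at each break x_0, at least two indices attain the minimum of min_i(a_i + i · x_0).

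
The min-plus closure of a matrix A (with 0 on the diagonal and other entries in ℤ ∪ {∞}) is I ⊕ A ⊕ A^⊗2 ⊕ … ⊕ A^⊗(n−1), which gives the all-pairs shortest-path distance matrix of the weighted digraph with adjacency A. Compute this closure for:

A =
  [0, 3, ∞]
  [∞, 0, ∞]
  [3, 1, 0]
Closure =
  [0, 3, ∞]
  [∞, 0, ∞]
  [3, 1, 0]

This is the Floyd-Warshall all-pairs shortest-path computation. For each intermediate vertex k = 0, 1, …, 2, update dist[i][j] ← min(dist[i][j], dist[i][k] + dist[k][j]). The final matrix gives, for each (i, j), the minimum total weight of any directed path from i to j (possibly empty when i = j).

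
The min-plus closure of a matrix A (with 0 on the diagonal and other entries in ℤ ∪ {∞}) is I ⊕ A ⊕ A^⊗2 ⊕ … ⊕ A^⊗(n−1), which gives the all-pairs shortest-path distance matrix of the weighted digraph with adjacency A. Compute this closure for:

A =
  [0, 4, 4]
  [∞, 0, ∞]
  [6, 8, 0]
Closure =
  [0, 4, 4]
  [∞, 0, ∞]
  [6, 8, 0]

This is the Floyd-Warshall all-pairs shortest-path computation. For each intermediate vertex k = 0, 1, …, 2, update dist[i][j] ← min(dist[i][j], dist[i][k] + dist[k][j]). The final matrix gives, for each (i, j), the minimum total weight of any directed path from i to j (possibly empty when i = j).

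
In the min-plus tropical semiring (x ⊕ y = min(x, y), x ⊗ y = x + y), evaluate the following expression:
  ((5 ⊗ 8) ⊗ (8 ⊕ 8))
((5 ⊗ 8) ⊗ (8 ⊕ 8)) = 21

Expand innermost to outermost. Recall ⊕ takes the minimum of its arguments and ⊗ takes their sum. Working out the expression ((5 ⊗ 8) ⊗ (8 ⊕ 8)) gives 21.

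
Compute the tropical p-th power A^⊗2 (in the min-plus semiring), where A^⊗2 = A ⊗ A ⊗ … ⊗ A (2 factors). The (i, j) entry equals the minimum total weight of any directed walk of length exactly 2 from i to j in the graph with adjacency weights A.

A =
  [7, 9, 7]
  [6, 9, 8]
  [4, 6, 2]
A^⊗2 =
  [11, 13, 9]
  [12, 14, 10]
  [6, 8, 4]

Each entry (A^⊗2)_ij equals the minimum over all length-2 walks i = v_0 → v_1 → … → v_2 = j of Σ_t A[v_t][v_{t+1}]. For example, for (i, j) = (0, 2) we minimise over 3 possible intermediate vertex sequences; the minimum is 9, attained along the walk 0 → 2 → 2.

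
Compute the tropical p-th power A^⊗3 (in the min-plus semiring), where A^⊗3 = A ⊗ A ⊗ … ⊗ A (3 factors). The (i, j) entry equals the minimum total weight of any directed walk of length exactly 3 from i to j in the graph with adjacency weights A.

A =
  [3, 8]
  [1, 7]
A^⊗3 =
  [9, 14]
  [7, 12]

Each entry (A^⊗3)_ij equals the minimum over all length-3 walks i = v_0 → v_1 → … → v_3 = j of Σ_t A[v_t][v_{t+1}]. For example, for (i, j) = (0, 1) we minimise over 4 possible intermediate vertex sequences; the minimum is 14, attained along the walk 0 → 0 → 0 → 1.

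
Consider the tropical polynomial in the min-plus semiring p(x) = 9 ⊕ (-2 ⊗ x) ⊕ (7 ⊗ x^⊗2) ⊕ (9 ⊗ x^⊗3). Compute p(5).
p(5) = 3

A tropical monomial a ⊗ x^⊗i evaluates to a + i · x. Evaluating each term at x = 5:
  Term 0 contributes 9 + 0 · 5 = 9
  Term 1 contributes -2 + 1 · 5 = 3
  Term 2 contributes 7 + 2 · 5 = 17
  Term 3 contributes 9 + 3 · 5 = 24
p(5) = ⊕ of these = min[9, 3, 17, 24] = 3.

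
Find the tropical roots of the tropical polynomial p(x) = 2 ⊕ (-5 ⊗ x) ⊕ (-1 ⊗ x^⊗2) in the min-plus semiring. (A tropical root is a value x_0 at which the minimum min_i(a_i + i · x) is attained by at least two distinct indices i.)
Roots: {-4, 7}

Each tropical root is a break point of the lower envelope of the lines y = a_i + i · x (there are 3 lines, with slopes 0, 1, ..., 2). Only the lines that attain the minimum somewhere contribute to roots; other lines are dominated. Here the surviving (envelope) indices are i = 2, i = 1, i = 0.
Intersections between consecutive envelope lines give the roots: for adjacent envelope indices i < j the intersection is x = (a_i − a_j) / (j − i). Reading off the sorted break points: {-4, 7}.
Verification: at each break x_0, at least two indices attain the minimum of min_i(a_i + i · x_0).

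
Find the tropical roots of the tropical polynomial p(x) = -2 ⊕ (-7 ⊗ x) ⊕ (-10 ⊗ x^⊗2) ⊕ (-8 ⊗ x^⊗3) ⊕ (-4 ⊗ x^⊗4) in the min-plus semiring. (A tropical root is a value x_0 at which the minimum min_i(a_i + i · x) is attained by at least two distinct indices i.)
Roots: {-4, -2, 3, 5}

Each tropical root is a break point of the lower envelope of the lines y = a_i + i · x (there are 5 lines, with slopes 0, 1, ..., 4). Only the lines that attain the minimum somewhere contribute to roots; other lines are dominated. Here the surviving (envelope) indices are i = 4, i = 3, i = 2, i = 1, i = 0.
Intersections between consecutive envelope lines give the roots: for adjacent envelope indices i < j the intersection is x = (a_i − a_j) / (j − i). Reading off the sorted break points: {-4, -2, 3, 5}.
Verification: at each break x_0, at least two indices attain the minimum of min_i(a_i + i · x_0).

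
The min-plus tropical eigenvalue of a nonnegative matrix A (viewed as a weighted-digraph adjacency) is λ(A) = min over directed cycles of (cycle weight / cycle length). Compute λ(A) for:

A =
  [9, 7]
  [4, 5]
λ(A) = 5

Enumerate directed cycles and compute their means (weight / length). Sample:
  cycle 0 → 0: weight = 9, length = 1, mean = 9/1 ≈ 9.000
  cycle 1 → 1: weight = 5, length = 1, mean = 5/1 ≈ 5.000
  cycle 0 → 1 → 0: weight = 11, length = 2, mean = 11/2 ≈ 5.500
  cycle 1 → 0 → 1: weight = 11, length = 2, mean = 11/2 ≈ 5.500
Minimum mean = 5.000, attained e.g. along the cycle 1 → 1 with weight 5 and length 1. So λ(A) = 5/1 = 5.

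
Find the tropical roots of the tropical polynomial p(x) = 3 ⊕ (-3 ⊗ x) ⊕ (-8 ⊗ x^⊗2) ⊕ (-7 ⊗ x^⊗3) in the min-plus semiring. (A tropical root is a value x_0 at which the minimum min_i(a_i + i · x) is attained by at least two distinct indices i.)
Roots: {-1, 5, 6}

Each tropical root is a break point of the lower envelope of the lines y = a_i + i · x (there are 4 lines, with slopes 0, 1, ..., 3). Only the lines that attain the minimum somewhere contribute to roots; other lines are dominated. Here the surviving (envelope) indices are i = 3, i = 2, i = 1, i = 0.
Intersections between consecutive envelope lines give the roots: for adjacent envelope indices i < j the intersection is x = (a_i − a_j) / (j − i). Reading off the sorted break points: {-1, 5, 6}.
Verification: at each break x_0, at least two indices attain the minimum of min_i(a_i + i · x_0).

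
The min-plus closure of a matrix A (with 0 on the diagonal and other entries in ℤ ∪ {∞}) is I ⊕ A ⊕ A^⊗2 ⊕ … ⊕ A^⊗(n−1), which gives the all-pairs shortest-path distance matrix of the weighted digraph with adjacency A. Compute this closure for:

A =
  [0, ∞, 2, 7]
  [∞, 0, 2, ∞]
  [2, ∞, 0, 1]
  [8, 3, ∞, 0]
Closure =
  [0, 6, 2, 3]
  [4, 0, 2, 3]
  [2, 4, 0, 1]
  [7, 3, 5, 0]

This is the Floyd-Warshall all-pairs shortest-path computation. For each intermediate vertex k = 0, 1, …, 3, update dist[i][j] ← min(dist[i][j], dist[i][k] + dist[k][j]). The final matrix gives, for each (i, j), the minimum total weight of any directed path from i to j (possibly empty when i = j).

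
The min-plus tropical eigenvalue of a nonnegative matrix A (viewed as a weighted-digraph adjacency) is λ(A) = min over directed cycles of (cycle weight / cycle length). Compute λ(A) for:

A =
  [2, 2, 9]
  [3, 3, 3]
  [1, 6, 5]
λ(A) = 2

Enumerate directed cycles and compute their means (weight / length). Sample:
  cycle 0 → 0: weight = 2, length = 1, mean = 2/1 ≈ 2.000
  cycle 1 → 1: weight = 3, length = 1, mean = 3/1 ≈ 3.000
  cycle 2 → 2: weight = 5, length = 1, mean = 5/1 ≈ 5.000
  cycle 0 → 1 → 0: weight = 5, length = 2, mean = 5/2 ≈ 2.500
  cycle 0 → 2 → 0: weight = 10, length = 2, mean = 10/2 ≈ 5.000
  cycle 1 → 0 → 1: weight = 5, length = 2, mean = 5/2 ≈ 2.500
Minimum mean = 2.000, attained e.g. along the cycle 0 → 0 with weight 2 and length 1. So λ(A) = 2/1 = 2.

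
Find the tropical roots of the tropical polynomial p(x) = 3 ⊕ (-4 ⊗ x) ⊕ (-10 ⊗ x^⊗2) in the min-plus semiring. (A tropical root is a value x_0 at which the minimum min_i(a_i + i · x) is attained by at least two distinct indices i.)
Roots: {6, 7}

Each tropical root is a break point of the lower envelope of the lines y = a_i + i · x (there are 3 lines, with slopes 0, 1, ..., 2). Only the lines that attain the minimum somewhere contribute to roots; other lines are dominated. Here the surviving (envelope) indices are i = 2, i = 1, i = 0.
Intersections between consecutive envelope lines give the roots: for adjacent envelope indices i < j the intersection is x = (a_i − a_j) / (j − i). Reading off the sorted break points: {6, 7}.
Verification: at each break x_0, at least two indices attain the minimum of min_i(a_i + i · x_0).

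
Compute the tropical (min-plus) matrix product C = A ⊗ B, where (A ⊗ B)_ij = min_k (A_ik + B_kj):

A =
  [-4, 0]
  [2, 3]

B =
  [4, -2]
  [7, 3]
A ⊗ B =
  [0, -6]
  [6, 0]

Apply the min-plus product entry-by-entry:
  C[0][0] = min over k of (A[0][0] + B[0][0] = -4 + 4 = 0, A[0][1] + B[1][0] = 0 + 7 = 7) = 0 (attained at k = 0)
  C[0][1] = min over k of (A[0][0] + B[0][1] = -4 + -2 = -6, A[0][1] + B[1][1] = 0 + 3 = 3) = -6 (attained at k = 0)
  C[1][0] = min over k of (A[1][0] + B[0][0] = 2 + 4 = 6, A[1][1] + B[1][0] = 3 + 7 = 10) = 6 (attained at k = 0)
  C[1][1] = min over k of (A[1][0] + B[0][1] = 2 + -2 = 0, A[1][1] + B[1][1] = 3 + 3 = 6) = 0 (attained at k = 0)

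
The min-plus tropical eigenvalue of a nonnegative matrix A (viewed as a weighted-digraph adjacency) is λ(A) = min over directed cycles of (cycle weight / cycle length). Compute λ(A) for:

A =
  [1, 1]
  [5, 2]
λ(A) = 1

Enumerate directed cycles and compute their means (weight / length). Sample:
  cycle 0 → 0: weight = 1, length = 1, mean = 1/1 ≈ 1.000
  cycle 1 → 1: weight = 2, length = 1, mean = 2/1 ≈ 2.000
  cycle 0 → 1 → 0: weight = 6, length = 2, mean = 6/2 ≈ 3.000
  cycle 1 → 0 → 1: weight = 6, length = 2, mean = 6/2 ≈ 3.000
Minimum mean = 1.000, attained e.g. along the cycle 0 → 0 with weight 1 and length 1. So λ(A) = 1/1 = 1.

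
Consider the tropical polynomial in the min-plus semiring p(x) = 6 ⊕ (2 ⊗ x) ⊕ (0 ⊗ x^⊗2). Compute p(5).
p(5) = 6

A tropical monomial a ⊗ x^⊗i evaluates to a + i · x. Evaluating each term at x = 5:
  Term 0 contributes 6 + 0 · 5 = 6
  Term 1 contributes 2 + 1 · 5 = 7
  Term 2 contributes 0 + 2 · 5 = 10
p(5) = ⊕ of these = min[6, 7, 10] = 6.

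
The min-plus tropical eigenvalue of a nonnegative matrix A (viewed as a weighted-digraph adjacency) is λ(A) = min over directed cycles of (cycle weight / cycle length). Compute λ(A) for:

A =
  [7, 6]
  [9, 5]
λ(A) = 5

Enumerate directed cycles and compute their means (weight / length). Sample:
  cycle 0 → 0: weight = 7, length = 1, mean = 7/1 ≈ 7.000
  cycle 1 → 1: weight = 5, length = 1, mean = 5/1 ≈ 5.000
  cycle 0 → 1 → 0: weight = 15, length = 2, mean = 15/2 ≈ 7.500
  cycle 1 → 0 → 1: weight = 15, length = 2, mean = 15/2 ≈ 7.500
Minimum mean = 5.000, attained e.g. along the cycle 1 → 1 with weight 5 and length 1. So λ(A) = 5/1 = 5.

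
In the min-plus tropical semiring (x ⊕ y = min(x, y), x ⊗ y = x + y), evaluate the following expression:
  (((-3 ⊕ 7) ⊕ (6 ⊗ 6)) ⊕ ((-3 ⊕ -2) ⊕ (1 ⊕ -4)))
(((-3 ⊕ 7) ⊕ (6 ⊗ 6)) ⊕ ((-3 ⊕ -2) ⊕ (1 ⊕ -4))) = -4

Expand innermost to outermost. Recall ⊕ takes the minimum of its arguments and ⊗ takes their sum. Working out the expression (((-3 ⊕ 7) ⊕ (6 ⊗ 6)) ⊕ ((-3 ⊕ -2) ⊕ (1 ⊕ -4))) gives -4.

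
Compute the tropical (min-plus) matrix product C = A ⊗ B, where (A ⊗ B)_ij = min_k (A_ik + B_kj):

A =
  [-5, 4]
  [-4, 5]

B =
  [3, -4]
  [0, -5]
A ⊗ B =
  [-2, -9]
  [-1, -8]

Apply the min-plus product entry-by-entry:
  C[0][0] = min over k of (A[0][0] + B[0][0] = -5 + 3 = -2, A[0][1] + B[1][0] = 4 + 0 = 4) = -2 (attained at k = 0)
  C[0][1] = min over k of (A[0][0] + B[0][1] = -5 + -4 = -9, A[0][1] + B[1][1] = 4 + -5 = -1) = -9 (attained at k = 0)
  C[1][0] = min over k of (A[1][0] + B[0][0] = -4 + 3 = -1, A[1][1] + B[1][0] = 5 + 0 = 5) = -1 (attained at k = 0)
  C[1][1] = min over k of (A[1][0] + B[0][1] = -4 + -4 = -8, A[1][1] + B[1][1] = 5 + -5 = 0) = -8 (attained at k = 0)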